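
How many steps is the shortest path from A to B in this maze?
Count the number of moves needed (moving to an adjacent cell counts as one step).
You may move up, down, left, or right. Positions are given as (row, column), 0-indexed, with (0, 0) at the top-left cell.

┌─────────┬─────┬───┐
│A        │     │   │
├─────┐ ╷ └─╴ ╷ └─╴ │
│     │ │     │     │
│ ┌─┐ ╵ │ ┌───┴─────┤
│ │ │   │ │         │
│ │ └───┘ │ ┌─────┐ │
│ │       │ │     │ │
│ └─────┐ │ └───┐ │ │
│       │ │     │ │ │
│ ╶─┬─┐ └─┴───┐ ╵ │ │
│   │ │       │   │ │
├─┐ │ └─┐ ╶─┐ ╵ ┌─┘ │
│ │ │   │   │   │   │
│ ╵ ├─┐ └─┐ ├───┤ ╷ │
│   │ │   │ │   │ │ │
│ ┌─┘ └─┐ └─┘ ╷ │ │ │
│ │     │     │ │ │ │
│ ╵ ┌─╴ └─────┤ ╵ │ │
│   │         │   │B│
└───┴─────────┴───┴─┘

Using BFS to find shortest path:
Start: (0, 0), End: (9, 9)
Path found:
(0,0) → (0,1) → (0,2) → (0,3) → (1,3) → (2,3) → (2,2) → (1,2) → (1,1) → (1,0) → (2,0) → (3,0) → (4,0) → (4,1) → (4,2) → (4,3) → (5,3) → (5,4) → (5,5) → (5,6) → (6,6) → (6,7) → (5,7) → (4,7) → (4,6) → (4,5) → (3,5) → (2,5) → (2,6) → (2,7) → (2,8) → (2,9) → (3,9) → (4,9) → (5,9) → (6,9) → (7,9) → (8,9) → (9,9)
Number of steps: 38

Solution:

┌─────────┬─────┬───┐
│A → → ↓  │     │   │
├─────┐ ╷ └─╴ ╷ └─╴ │
│↓ ← ↰│↓│     │     │
│ ┌─┐ ╵ │ ┌───┴─────┤
│↓│ │↑ ↲│ │↱ → → → ↓│
│ │ └───┘ │ ┌─────┐ │
│↓│       │↑│     │↓│
│ └─────┐ │ └───┐ │ │
│↳ → → ↓│ │↑ ← ↰│ │↓│
│ ╶─┬─┐ └─┴───┐ ╵ │ │
│   │ │↳ → → ↓│↑  │↓│
├─┐ │ └─┐ ╶─┐ ╵ ┌─┘ │
│ │ │   │   │↳ ↑│  ↓│
│ ╵ ├─┐ └─┐ ├───┤ ╷ │
│   │ │   │ │   │ │↓│
│ ┌─┘ └─┐ └─┘ ╷ │ │ │
│ │     │     │ │ │↓│
│ ╵ ┌─╴ └─────┤ ╵ │ │
│   │         │   │B│
└───┴─────────┴───┴─┘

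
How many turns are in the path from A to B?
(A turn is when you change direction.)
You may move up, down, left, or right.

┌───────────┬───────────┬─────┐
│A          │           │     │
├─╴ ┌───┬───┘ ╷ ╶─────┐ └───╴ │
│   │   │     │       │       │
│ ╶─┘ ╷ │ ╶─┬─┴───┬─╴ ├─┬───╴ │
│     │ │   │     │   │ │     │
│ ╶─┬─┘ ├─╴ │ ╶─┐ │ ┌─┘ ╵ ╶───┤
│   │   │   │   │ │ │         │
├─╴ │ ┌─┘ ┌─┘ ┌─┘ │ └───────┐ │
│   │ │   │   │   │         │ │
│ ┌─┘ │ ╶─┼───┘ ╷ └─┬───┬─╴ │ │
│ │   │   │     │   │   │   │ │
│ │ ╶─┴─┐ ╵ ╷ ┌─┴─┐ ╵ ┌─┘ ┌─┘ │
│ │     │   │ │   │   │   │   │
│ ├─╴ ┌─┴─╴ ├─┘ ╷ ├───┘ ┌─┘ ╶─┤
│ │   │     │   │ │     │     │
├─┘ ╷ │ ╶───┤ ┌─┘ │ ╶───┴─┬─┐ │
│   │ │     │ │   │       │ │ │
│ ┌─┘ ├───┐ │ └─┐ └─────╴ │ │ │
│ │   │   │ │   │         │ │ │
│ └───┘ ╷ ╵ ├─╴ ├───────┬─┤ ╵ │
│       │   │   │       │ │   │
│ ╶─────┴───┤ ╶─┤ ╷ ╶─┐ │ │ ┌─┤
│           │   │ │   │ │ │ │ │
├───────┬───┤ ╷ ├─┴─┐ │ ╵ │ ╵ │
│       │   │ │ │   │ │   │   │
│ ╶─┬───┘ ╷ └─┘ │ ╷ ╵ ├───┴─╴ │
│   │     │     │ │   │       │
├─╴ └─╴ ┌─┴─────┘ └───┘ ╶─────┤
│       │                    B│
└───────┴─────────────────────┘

Directions: right, down, left, down, right, right, up, right, down, down, left, down, down, left, down, right, down, left, down, left, down, down, right, right, right, up, right, down, right, up, up, left, left, up, right, right, up, left, up, left, up, right, up, right, up, left, up, right, right, up, right, right, right, right, right, down, right, right, right, down, left, left, down, right, right, down, down, down, left, down, right, down, down, down, left, down, down, right, down, left, left, left, down, right, right, right
Number of turns: 58

Solution:

┌───────────┬───────────┬─────┐
│A ↓        │↱ → → → → ↓│     │
├─╴ ┌───┬───┘ ╷ ╶─────┐ └───╴ │
│↓ ↲│↱ ↓│↱ → ↑│       │↳ → → ↓│
│ ╶─┘ ╷ │ ╶─┬─┴───┬─╴ ├─┬───╴ │
│↳ → ↑│↓│↑ ↰│     │   │ │↓ ← ↲│
│ ╶─┬─┘ ├─╴ │ ╶─┐ │ ┌─┘ ╵ ╶───┤
│   │↓ ↲│↱ ↑│   │ │ │    ↳ → ↓│
├─╴ │ ┌─┘ ┌─┘ ┌─┘ │ └───────┐ │
│   │↓│↱ ↑│   │   │         │↓│
│ ┌─┘ │ ╶─┼───┘ ╷ └─┬───┬─╴ │ │
│ │↓ ↲│↑ ↰│     │   │   │   │↓│
│ │ ╶─┴─┐ ╵ ╷ ┌─┴─┐ ╵ ┌─┘ ┌─┘ │
│ │↳ ↓  │↑ ↰│ │   │   │   │↓ ↲│
│ ├─╴ ┌─┴─╴ ├─┘ ╷ ├───┘ ┌─┘ ╶─┤
│ │↓ ↲│↱ → ↑│   │ │     │  ↳ ↓│
├─┘ ╷ │ ╶───┤ ┌─┘ │ ╶───┴─┬─┐ │
│↓ ↲│ │↑ ← ↰│ │   │       │ │↓│
│ ┌─┘ ├───┐ │ └─┐ └─────╴ │ │ │
│↓│   │↱ ↓│↑│   │         │ │↓│
│ └───┘ ╷ ╵ ├─╴ ├───────┬─┤ ╵ │
│↳ → → ↑│↳ ↑│   │       │ │↓ ↲│
│ ╶─────┴───┤ ╶─┤ ╷ ╶─┐ │ │ ┌─┤
│           │   │ │   │ │ │↓│ │
├───────┬───┤ ╷ ├─┴─┐ │ ╵ │ ╵ │
│       │   │ │ │   │ │   │↳ ↓│
│ ╶─┬───┘ ╷ └─┘ │ ╷ ╵ ├───┴─╴ │
│   │     │     │ │   │↓ ← ← ↲│
├─╴ └─╴ ┌─┴─────┘ └───┘ ╶─────┤
│       │              ↳ → → B│
└───────┴─────────────────────┘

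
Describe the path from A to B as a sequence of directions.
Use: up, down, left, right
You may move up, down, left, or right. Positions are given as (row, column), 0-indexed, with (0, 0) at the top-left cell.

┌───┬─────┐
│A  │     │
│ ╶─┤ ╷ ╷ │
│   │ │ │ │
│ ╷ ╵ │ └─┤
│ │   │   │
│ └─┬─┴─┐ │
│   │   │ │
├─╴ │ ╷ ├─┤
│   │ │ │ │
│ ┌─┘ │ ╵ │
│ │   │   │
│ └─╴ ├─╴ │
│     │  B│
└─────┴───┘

Finding the path and converting it to directions:
Path through cells: (0,0) → (1,0) → (2,0) → (3,0) → (3,1) → (4,1) → (4,0) → (5,0) → (6,0) → (6,1) → (6,2) → (5,2) → (4,2) → (3,2) → (3,3) → (4,3) → (5,3) → (5,4) → (6,4)
Directions: down, down, down, right, down, left, down, down, right, right, up, up, up, right, down, down, right, down

Solution:

┌───┬─────┐
│A  │     │
│ ╶─┤ ╷ ╷ │
│↓  │ │ │ │
│ ╷ ╵ │ └─┤
│↓│   │   │
│ └─┬─┴─┐ │
│↳ ↓│↱ ↓│ │
├─╴ │ ╷ ├─┤
│↓ ↲│↑│↓│ │
│ ┌─┘ │ ╵ │
│↓│  ↑│↳ ↓│
│ └─╴ ├─╴ │
│↳ → ↑│  B│
└─────┴───┘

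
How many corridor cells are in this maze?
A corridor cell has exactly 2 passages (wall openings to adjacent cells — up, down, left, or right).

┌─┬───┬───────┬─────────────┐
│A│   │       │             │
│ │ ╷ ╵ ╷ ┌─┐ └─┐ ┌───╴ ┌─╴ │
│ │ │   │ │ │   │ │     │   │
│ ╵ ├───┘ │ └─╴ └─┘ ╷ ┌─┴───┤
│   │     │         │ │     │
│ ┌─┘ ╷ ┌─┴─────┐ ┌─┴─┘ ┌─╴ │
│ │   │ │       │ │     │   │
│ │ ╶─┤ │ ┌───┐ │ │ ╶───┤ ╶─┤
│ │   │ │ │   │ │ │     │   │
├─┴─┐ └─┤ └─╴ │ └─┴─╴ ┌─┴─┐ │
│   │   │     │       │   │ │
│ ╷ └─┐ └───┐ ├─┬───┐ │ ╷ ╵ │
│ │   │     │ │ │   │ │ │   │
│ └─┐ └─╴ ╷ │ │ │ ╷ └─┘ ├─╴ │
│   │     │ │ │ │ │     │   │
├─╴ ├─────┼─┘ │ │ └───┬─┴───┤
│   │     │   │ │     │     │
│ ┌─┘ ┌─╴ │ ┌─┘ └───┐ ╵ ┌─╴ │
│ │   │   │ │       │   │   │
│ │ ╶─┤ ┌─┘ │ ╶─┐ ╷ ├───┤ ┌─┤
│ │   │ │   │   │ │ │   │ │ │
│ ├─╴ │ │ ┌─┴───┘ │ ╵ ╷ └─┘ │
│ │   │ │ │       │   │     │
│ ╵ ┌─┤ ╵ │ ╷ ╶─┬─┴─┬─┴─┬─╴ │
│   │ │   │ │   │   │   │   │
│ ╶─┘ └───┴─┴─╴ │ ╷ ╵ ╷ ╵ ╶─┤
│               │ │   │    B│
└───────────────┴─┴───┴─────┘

Counting cells with exactly 2 passages:
Total corridor cells: 154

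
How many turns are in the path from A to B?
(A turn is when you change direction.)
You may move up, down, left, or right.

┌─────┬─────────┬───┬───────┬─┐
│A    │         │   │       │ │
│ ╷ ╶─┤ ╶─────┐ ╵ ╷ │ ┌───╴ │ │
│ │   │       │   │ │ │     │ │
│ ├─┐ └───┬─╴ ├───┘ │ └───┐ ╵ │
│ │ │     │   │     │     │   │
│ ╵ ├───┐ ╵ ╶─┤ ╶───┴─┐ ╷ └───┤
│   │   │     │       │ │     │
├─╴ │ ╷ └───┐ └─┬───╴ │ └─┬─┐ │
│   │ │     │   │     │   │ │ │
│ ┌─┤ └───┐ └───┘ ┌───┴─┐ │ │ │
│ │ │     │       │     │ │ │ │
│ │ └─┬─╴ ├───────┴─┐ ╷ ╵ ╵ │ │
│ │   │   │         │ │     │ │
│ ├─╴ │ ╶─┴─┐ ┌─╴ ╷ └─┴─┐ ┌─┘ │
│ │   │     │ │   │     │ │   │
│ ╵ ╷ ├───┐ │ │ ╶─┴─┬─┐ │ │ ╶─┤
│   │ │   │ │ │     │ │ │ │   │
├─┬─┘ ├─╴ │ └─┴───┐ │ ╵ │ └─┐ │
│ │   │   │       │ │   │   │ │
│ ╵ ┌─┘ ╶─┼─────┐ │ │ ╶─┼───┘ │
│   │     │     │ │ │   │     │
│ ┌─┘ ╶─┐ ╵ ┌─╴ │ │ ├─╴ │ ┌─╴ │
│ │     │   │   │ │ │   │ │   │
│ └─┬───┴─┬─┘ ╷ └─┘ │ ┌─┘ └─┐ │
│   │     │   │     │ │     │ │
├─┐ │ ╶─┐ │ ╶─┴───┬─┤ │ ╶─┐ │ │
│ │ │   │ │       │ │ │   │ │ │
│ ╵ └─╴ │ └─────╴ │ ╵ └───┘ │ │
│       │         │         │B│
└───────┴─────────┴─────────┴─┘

Directions: down, down, down, right, down, left, down, down, down, down, right, up, right, down, down, left, down, left, down, down, right, down, down, right, right, up, left, up, right, right, down, down, right, right, right, right, up, left, left, left, up, right, up, right, down, right, right, up, up, up, up, left, left, up, right, up, right, down, right, right, down, down, left, down, right, down, left, down, down, down, right, right, right, up, up, left, up, up, right, right, down, down, down, down
Number of turns: 50

Solution:

┌─────┬─────────┬───┬───────┬─┐
│A    │         │   │       │ │
│ ╷ ╶─┤ ╶─────┐ ╵ ╷ │ ┌───╴ │ │
│↓│   │       │   │ │ │     │ │
│ ├─┐ └───┬─╴ ├───┘ │ └───┐ ╵ │
│↓│ │     │   │     │     │   │
│ ╵ ├───┐ ╵ ╶─┤ ╶───┴─┐ ╷ └───┤
│↳ ↓│   │     │       │ │     │
├─╴ │ ╷ └───┐ └─┬───╴ │ └─┬─┐ │
│↓ ↲│ │     │   │     │   │ │ │
│ ┌─┤ └───┐ └───┘ ┌───┴─┐ │ │ │
│↓│ │     │       │     │ │ │ │
│ │ └─┬─╴ ├───────┴─┐ ╷ ╵ ╵ │ │
│↓│   │   │      ↱ ↓│ │     │ │
│ ├─╴ │ ╶─┴─┐ ┌─╴ ╷ └─┴─┐ ┌─┘ │
│↓│↱ ↓│     │ │↱ ↑│↳ → ↓│ │   │
│ ╵ ╷ ├───┐ │ │ ╶─┴─┬─┐ │ │ ╶─┤
│↳ ↑│↓│   │ │ │↑ ← ↰│ │↓│ │   │
├─┬─┘ ├─╴ │ └─┴───┐ │ ╵ │ └─┐ │
│ │↓ ↲│   │       │↑│↓ ↲│   │ │
│ ╵ ┌─┘ ╶─┼─────┐ │ │ ╶─┼───┘ │
│↓ ↲│     │     │ │↑│↳ ↓│↱ → ↓│
│ ┌─┘ ╶─┐ ╵ ┌─╴ │ │ ├─╴ │ ┌─╴ │
│↓│     │   │↱ ↓│ │↑│↓ ↲│↑│  ↓│
│ └─┬───┴─┬─┘ ╷ └─┘ │ ┌─┘ └─┐ │
│↳ ↓│↱ → ↓│↱ ↑│↳ → ↑│↓│  ↑ ↰│↓│
├─┐ │ ╶─┐ │ ╶─┴───┬─┤ │ ╶─┐ │ │
│ │↓│↑ ↰│↓│↑ ← ← ↰│ │↓│   │↑│↓│
│ ╵ └─╴ │ └─────╴ │ ╵ └───┘ │ │
│  ↳ → ↑│↳ → → → ↑│  ↳ → → ↑│B│
└───────┴─────────┴─────────┴─┘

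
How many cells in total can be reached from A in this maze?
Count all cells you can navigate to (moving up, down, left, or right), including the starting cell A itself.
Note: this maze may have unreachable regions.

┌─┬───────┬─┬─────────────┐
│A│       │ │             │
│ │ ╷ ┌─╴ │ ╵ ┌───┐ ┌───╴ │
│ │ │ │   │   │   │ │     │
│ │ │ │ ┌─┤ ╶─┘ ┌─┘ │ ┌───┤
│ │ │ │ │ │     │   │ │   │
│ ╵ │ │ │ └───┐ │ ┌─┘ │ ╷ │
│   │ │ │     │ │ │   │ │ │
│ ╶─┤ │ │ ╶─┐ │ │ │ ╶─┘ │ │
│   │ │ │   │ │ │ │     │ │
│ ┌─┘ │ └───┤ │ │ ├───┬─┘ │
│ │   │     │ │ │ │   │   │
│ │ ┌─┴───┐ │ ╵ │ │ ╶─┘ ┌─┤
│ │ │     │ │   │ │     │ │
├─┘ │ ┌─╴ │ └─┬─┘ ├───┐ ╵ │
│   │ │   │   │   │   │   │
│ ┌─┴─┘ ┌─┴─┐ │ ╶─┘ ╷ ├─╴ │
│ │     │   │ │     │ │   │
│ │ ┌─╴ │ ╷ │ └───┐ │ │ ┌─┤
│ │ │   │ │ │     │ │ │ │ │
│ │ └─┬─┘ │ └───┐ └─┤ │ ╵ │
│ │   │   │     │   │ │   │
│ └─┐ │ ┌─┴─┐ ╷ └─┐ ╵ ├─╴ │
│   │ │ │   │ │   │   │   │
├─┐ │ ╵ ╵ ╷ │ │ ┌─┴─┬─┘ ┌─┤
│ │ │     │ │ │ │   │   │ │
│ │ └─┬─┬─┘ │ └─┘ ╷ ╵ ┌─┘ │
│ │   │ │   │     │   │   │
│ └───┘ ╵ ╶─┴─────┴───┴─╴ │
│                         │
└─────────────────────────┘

Using BFS/flood-fill to find all reachable cells from A:
Maze size: 15 × 13 = 195 total cells
All cells are reachable — the maze is fully connected.
Reachable cells: 195

Reachable region (· marks reachable cells):

┌─┬───────┬─┬─────────────┐
│A│· · · ·│·│· · · · · · ·│
│ │ ╷ ┌─╴ │ ╵ ┌───┐ ┌───╴ │
│·│·│·│· ·│· ·│· ·│·│· · ·│
│ │ │ │ ┌─┤ ╶─┘ ┌─┘ │ ┌───┤
│·│·│·│·│·│· · ·│· ·│·│· ·│
│ ╵ │ │ │ └───┐ │ ┌─┘ │ ╷ │
│· ·│·│·│· · ·│·│·│· ·│·│·│
│ ╶─┤ │ │ ╶─┐ │ │ │ ╶─┘ │ │
│· ·│·│·│· ·│·│·│·│· · ·│·│
│ ┌─┘ │ └───┤ │ │ ├───┬─┘ │
│·│· ·│· · ·│·│·│·│· ·│· ·│
│ │ ┌─┴───┐ │ ╵ │ │ ╶─┘ ┌─┤
│·│·│· · ·│·│· ·│·│· · ·│·│
├─┘ │ ┌─╴ │ └─┬─┘ ├───┐ ╵ │
│· ·│·│· ·│· ·│· ·│· ·│· ·│
│ ┌─┴─┘ ┌─┴─┐ │ ╶─┘ ╷ ├─╴ │
│·│· · ·│· ·│·│· · ·│·│· ·│
│ │ ┌─╴ │ ╷ │ └───┐ │ │ ┌─┤
│·│·│· ·│·│·│· · ·│·│·│·│·│
│ │ └─┬─┘ │ └───┐ └─┤ │ ╵ │
│·│· ·│· ·│· · ·│· ·│·│· ·│
│ └─┐ │ ┌─┴─┐ ╷ └─┐ ╵ ├─╴ │
│· ·│·│·│· ·│·│· ·│· ·│· ·│
├─┐ │ ╵ ╵ ╷ │ │ ┌─┴─┬─┘ ┌─┤
│·│·│· · ·│·│·│·│· ·│· ·│·│
│ │ └─┬─┬─┘ │ └─┘ ╷ ╵ ┌─┘ │
│·│· ·│·│· ·│· · ·│· ·│· ·│
│ └───┘ ╵ ╶─┴─────┴───┴─╴ │
│· · · · · · · · · · · · ·│
└─────────────────────────┘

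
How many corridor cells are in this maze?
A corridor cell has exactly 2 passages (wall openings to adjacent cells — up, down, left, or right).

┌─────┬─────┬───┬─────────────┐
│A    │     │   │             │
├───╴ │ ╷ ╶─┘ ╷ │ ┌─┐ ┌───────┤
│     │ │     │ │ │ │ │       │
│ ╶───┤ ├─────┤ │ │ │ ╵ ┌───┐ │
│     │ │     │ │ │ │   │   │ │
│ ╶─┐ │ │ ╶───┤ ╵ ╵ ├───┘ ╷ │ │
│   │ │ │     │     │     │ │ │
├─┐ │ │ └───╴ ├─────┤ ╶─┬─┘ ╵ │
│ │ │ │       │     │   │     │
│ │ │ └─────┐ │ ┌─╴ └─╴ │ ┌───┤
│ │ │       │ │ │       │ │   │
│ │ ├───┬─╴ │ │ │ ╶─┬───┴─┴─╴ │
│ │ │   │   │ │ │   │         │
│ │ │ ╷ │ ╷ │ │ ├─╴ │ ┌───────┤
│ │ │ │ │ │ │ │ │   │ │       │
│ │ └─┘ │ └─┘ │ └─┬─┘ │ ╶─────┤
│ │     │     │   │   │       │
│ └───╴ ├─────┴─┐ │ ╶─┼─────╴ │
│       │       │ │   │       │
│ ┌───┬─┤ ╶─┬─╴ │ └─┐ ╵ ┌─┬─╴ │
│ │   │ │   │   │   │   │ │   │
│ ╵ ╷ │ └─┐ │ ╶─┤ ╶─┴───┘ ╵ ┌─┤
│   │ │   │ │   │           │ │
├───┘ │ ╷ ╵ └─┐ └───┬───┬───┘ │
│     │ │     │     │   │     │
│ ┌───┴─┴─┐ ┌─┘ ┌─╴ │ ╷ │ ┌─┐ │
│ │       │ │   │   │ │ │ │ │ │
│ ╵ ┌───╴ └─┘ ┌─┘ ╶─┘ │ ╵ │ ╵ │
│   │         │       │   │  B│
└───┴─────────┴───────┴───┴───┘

Counting cells with exactly 2 passages:
Total corridor cells: 184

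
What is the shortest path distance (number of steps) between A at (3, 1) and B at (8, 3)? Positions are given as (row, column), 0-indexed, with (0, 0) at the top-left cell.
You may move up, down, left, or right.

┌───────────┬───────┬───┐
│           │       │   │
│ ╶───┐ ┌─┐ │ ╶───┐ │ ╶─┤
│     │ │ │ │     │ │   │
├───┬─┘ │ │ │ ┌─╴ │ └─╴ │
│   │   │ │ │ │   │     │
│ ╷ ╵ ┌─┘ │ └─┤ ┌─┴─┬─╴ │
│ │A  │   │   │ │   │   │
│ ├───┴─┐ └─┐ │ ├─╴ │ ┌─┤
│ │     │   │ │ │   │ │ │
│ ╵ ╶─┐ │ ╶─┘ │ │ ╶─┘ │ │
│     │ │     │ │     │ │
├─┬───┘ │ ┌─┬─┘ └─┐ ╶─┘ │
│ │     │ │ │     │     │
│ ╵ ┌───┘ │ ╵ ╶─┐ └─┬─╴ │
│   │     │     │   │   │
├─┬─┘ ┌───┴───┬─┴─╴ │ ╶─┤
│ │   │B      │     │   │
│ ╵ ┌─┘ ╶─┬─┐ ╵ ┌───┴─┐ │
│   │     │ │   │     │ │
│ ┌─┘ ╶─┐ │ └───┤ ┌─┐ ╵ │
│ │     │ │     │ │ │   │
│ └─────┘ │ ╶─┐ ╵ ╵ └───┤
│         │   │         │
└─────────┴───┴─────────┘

Finding path from (3, 1) to (8, 3):
Path: (3,1) → (3,2) → (2,2) → (2,3) → (1,3) → (0,3) → (0,4) → (0,5) → (1,5) → (2,5) → (3,5) → (3,6) → (4,6) → (5,6) → (5,5) → (5,4) → (6,4) → (7,4) → (7,3) → (7,2) → (8,2) → (8,1) → (9,1) → (9,0) → (10,0) → (11,0) → (11,1) → (11,2) → (11,3) → (11,4) → (10,4) → (9,4) → (9,3) → (8,3)
Distance: 33 steps

Solution:

┌───────────┬───────┬───┐
│      ↱ → ↓│       │   │
│ ╶───┐ ┌─┐ │ ╶───┐ │ ╶─┤
│     │↑│ │↓│     │ │   │
├───┬─┘ │ │ │ ┌─╴ │ └─╴ │
│   │↱ ↑│ │↓│ │   │     │
│ ╷ ╵ ┌─┘ │ └─┤ ┌─┴─┬─╴ │
│ │A ↑│   │↳ ↓│ │   │   │
│ ├───┴─┐ └─┐ │ ├─╴ │ ┌─┤
│ │     │   │↓│ │   │ │ │
│ ╵ ╶─┐ │ ╶─┘ │ │ ╶─┘ │ │
│     │ │↓ ← ↲│ │     │ │
├─┬───┘ │ ┌─┬─┘ └─┐ ╶─┘ │
│ │     │↓│ │     │     │
│ ╵ ┌───┘ │ ╵ ╶─┐ └─┬─╴ │
│   │↓ ← ↲│     │   │   │
├─┬─┘ ┌───┴───┬─┴─╴ │ ╶─┤
│ │↓ ↲│B      │     │   │
│ ╵ ┌─┘ ╶─┬─┐ ╵ ┌───┴─┐ │
│↓ ↲│  ↑ ↰│ │   │     │ │
│ ┌─┘ ╶─┐ │ └───┤ ┌─┐ ╵ │
│↓│     │↑│     │ │ │   │
│ └─────┘ │ ╶─┐ ╵ ╵ └───┤
│↳ → → → ↑│   │         │
└─────────┴───┴─────────┘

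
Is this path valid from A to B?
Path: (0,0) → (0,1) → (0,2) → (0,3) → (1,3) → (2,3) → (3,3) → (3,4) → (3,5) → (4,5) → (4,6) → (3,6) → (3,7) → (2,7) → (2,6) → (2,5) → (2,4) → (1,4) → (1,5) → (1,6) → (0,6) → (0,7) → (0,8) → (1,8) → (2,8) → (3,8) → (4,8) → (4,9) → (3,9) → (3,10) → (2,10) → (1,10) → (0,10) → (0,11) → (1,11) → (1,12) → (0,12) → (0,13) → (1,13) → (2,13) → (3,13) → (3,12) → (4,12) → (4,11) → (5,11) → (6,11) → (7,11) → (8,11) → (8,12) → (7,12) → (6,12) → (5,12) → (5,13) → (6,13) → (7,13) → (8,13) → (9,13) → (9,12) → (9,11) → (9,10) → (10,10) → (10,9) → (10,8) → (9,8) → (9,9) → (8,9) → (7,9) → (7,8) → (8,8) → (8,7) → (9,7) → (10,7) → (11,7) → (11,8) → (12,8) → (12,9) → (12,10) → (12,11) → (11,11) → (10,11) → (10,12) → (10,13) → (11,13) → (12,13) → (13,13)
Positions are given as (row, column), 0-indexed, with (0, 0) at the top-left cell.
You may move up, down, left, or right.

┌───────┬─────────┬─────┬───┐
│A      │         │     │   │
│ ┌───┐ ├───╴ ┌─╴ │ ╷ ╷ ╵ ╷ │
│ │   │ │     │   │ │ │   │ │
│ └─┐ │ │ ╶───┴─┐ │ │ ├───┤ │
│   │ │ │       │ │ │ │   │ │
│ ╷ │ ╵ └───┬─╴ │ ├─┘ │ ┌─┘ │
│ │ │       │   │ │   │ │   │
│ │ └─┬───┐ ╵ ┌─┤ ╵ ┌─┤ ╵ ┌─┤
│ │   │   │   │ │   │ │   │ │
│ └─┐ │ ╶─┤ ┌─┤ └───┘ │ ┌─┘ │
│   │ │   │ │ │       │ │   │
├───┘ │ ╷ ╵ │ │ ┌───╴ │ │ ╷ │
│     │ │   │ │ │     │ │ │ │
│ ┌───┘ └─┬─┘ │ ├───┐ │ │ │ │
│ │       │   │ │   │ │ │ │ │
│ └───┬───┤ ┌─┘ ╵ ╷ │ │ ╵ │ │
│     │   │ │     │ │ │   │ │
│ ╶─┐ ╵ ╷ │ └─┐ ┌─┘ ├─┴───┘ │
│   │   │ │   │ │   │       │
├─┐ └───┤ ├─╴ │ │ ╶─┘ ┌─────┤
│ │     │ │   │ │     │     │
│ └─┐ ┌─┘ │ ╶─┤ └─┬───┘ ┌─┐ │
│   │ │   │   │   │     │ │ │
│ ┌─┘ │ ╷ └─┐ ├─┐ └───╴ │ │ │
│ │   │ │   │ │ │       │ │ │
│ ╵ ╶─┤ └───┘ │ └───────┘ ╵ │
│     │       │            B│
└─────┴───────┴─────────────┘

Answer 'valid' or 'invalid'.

Checking path validity:
Result: All consecutive moves are passable.

valid

Correct solution:

┌───────┬─────────┬─────┬───┐
│A → → ↓│    ↱ → ↓│  ↱ ↓│↱ ↓│
│ ┌───┐ ├───╴ ┌─╴ │ ╷ ╷ ╵ ╷ │
│ │   │↓│↱ → ↑│  ↓│ │↑│↳ ↑│↓│
│ └─┐ │ │ ╶───┴─┐ │ │ ├───┤ │
│   │ │↓│↑ ← ← ↰│↓│ │↑│   │↓│
│ ╷ │ ╵ └───┬─╴ │ ├─┘ │ ┌─┘ │
│ │ │  ↳ → ↓│↱ ↑│↓│↱ ↑│ │↓ ↲│
│ │ └─┬───┐ ╵ ┌─┤ ╵ ┌─┤ ╵ ┌─┤
│ │   │   │↳ ↑│ │↳ ↑│ │↓ ↲│ │
│ └─┐ │ ╶─┤ ┌─┤ └───┘ │ ┌─┘ │
│   │ │   │ │ │       │↓│↱ ↓│
├───┘ │ ╷ ╵ │ │ ┌───╴ │ │ ╷ │
│     │ │   │ │ │     │↓│↑│↓│
│ ┌───┘ └─┬─┘ │ ├───┐ │ │ │ │
│ │       │   │ │↓ ↰│ │↓│↑│↓│
│ └───┬───┤ ┌─┘ ╵ ╷ │ │ ╵ │ │
│     │   │ │  ↓ ↲│↑│ │↳ ↑│↓│
│ ╶─┐ ╵ ╷ │ └─┐ ┌─┘ ├─┴───┘ │
│   │   │ │   │↓│↱ ↑│↓ ← ← ↲│
├─┐ └───┤ ├─╴ │ │ ╶─┘ ┌─────┤
│ │     │ │   │↓│↑ ← ↲│↱ → ↓│
│ └─┐ ┌─┘ │ ╶─┤ └─┬───┘ ┌─┐ │
│   │ │   │   │↳ ↓│    ↑│ │↓│
│ ┌─┘ │ ╷ └─┐ ├─┐ └───╴ │ │ │
│ │   │ │   │ │ │↳ → → ↑│ │↓│
│ ╵ ╶─┤ └───┘ │ └───────┘ ╵ │
│     │       │            B│
└─────┴───────┴─────────────┘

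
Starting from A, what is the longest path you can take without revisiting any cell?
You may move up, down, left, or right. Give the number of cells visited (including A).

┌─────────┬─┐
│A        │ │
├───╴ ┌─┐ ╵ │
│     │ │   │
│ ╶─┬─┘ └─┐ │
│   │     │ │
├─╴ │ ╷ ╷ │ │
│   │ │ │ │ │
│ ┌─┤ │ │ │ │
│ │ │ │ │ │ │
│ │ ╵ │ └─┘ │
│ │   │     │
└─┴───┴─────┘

Finding longest simple path using DFS:
Start: (0, 0)
Longest path visits 22 cells
Path: A → right → right → right → right → down → right → down → down → down → down → left → left → up → up → up → left → down → down → down → left → up

Solution:

┌─────────┬─┐
│A → → → ↓│ │
├───╴ ┌─┐ ╵ │
│     │ │↳ ↓│
│ ╶─┬─┘ └─┐ │
│   │↓ ↰  │↓│
├─╴ │ ╷ ╷ │ │
│   │↓│↑│ │↓│
│ ┌─┤ │ │ │ │
│ │B│↓│↑│ │↓│
│ │ ╵ │ └─┘ │
│ │↑ ↲│↑ ← ↲│
└─┴───┴─────┘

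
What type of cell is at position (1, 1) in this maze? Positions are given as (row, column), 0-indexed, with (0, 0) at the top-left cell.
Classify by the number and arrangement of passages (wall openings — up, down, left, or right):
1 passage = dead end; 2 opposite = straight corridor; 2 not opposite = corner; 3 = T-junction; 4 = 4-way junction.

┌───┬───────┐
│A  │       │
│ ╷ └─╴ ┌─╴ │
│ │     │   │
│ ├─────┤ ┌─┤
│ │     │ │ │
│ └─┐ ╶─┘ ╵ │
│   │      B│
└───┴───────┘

Checking cell at (1, 1):
Number of passages: 2
Cell type: corner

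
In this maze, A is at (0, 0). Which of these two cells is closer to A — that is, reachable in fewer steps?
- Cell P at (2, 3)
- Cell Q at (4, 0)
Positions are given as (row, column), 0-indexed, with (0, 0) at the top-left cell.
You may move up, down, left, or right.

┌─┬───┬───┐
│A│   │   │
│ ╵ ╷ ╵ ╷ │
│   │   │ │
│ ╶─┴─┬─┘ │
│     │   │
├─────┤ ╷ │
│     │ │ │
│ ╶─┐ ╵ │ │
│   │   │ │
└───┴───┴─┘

Shortest path A → P at (2, 3): 11 steps
Shortest path A → Q at (4, 0): 18 steps

P is closer (11 steps vs 18 steps).

Path to P:

┌─┬───┬───┐
│A│↱ ↓│↱ ↓│
│ ╵ ╷ ╵ ╷ │
│↳ ↑│↳ ↑│↓│
│ ╶─┴─┬─┘ │
│     │P ↲│
├─────┤ ╷ │
│     │ │ │
│ ╶─┐ ╵ │ │
│   │   │ │
└───┴───┴─┘

Path to Q:

┌─┬───┬───┐
│A│↱ ↓│↱ ↓│
│ ╵ ╷ ╵ ╷ │
│↳ ↑│↳ ↑│↓│
│ ╶─┴─┬─┘ │
│     │↓ ↲│
├─────┤ ╷ │
│↓ ← ↰│↓│ │
│ ╶─┐ ╵ │ │
│Q  │↑ ↲│ │
└───┴───┴─┘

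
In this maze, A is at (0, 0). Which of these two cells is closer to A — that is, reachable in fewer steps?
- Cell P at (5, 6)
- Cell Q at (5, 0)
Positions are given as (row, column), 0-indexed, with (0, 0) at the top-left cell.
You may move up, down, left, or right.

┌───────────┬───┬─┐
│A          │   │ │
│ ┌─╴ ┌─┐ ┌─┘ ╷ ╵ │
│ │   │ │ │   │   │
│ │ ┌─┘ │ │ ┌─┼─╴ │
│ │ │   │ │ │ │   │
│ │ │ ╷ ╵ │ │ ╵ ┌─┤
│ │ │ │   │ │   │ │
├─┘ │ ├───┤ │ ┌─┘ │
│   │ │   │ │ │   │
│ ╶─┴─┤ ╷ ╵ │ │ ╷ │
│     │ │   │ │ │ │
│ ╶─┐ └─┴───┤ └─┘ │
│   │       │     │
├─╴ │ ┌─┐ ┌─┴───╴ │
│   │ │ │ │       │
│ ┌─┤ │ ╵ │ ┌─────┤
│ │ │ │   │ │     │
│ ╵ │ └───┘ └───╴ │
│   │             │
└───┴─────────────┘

Shortest path A → P at (5, 6): 27 steps
Shortest path A → Q at (5, 0): 9 steps

Q is closer (9 steps vs 27 steps).

Path to P:

┌───────────┬───┬─┐
│A → ↓      │   │ │
│ ┌─╴ ┌─┐ ┌─┘ ╷ ╵ │
│ │↓ ↲│ │ │   │   │
│ │ ┌─┘ │ │ ┌─┼─╴ │
│ │↓│   │ │ │ │   │
│ │ │ ╷ ╵ │ │ ╵ ┌─┤
│ │↓│ │   │ │   │ │
├─┘ │ ├───┤ │ ┌─┘ │
│↓ ↲│ │   │ │ │   │
│ ╶─┴─┤ ╷ ╵ │ │ ╷ │
│↳ → ↓│ │   │P│ │ │
│ ╶─┐ └─┴───┤ └─┘ │
│   │↓      │↑ ← ↰│
├─╴ │ ┌─┐ ┌─┴───╴ │
│   │↓│ │ │↱ → → ↑│
│ ┌─┤ │ ╵ │ ┌─────┤
│ │ │↓│   │↑│     │
│ ╵ │ └───┘ └───╴ │
│   │↳ → → ↑      │
└───┴─────────────┘

Path to Q:

┌───────────┬───┬─┐
│A → ↓      │   │ │
│ ┌─╴ ┌─┐ ┌─┘ ╷ ╵ │
│ │↓ ↲│ │ │   │   │
│ │ ┌─┘ │ │ ┌─┼─╴ │
│ │↓│   │ │ │ │   │
│ │ │ ╷ ╵ │ │ ╵ ┌─┤
│ │↓│ │   │ │   │ │
├─┘ │ ├───┤ │ ┌─┘ │
│↓ ↲│ │   │ │ │   │
│ ╶─┴─┤ ╷ ╵ │ │ ╷ │
│Q    │ │   │ │ │ │
│ ╶─┐ └─┴───┤ └─┘ │
│   │       │     │
├─╴ │ ┌─┐ ┌─┴───╴ │
│   │ │ │ │       │
│ ┌─┤ │ ╵ │ ┌─────┤
│ │ │ │   │ │     │
│ ╵ │ └───┘ └───╴ │
│   │             │
└───┴─────────────┘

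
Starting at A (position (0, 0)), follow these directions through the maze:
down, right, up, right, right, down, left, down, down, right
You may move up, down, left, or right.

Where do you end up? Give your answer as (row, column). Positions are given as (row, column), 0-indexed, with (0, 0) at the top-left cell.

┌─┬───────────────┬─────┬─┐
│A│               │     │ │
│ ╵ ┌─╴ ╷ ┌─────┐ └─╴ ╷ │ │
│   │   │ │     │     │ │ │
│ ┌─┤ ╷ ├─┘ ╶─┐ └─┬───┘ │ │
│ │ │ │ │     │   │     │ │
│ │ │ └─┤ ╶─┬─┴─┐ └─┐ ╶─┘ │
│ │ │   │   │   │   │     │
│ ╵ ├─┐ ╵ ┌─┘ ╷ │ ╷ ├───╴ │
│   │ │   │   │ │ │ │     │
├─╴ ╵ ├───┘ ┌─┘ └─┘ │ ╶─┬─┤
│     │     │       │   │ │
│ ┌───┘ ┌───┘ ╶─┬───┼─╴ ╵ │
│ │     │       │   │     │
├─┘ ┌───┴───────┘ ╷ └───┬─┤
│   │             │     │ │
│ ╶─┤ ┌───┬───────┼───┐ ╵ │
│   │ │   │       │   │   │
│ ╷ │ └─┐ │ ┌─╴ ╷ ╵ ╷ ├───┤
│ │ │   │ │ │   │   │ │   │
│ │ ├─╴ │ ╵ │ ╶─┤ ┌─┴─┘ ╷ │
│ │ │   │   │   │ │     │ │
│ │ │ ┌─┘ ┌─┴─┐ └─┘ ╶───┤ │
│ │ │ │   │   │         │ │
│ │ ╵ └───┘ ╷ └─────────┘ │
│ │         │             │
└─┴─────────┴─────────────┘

Following directions step by step:
Start: (0, 0)
  down: (0, 0) → (1, 0)
  right: (1, 0) → (1, 1)
  up: (1, 1) → (0, 1)
  right: (0, 1) → (0, 2)
  right: (0, 2) → (0, 3)
  down: (0, 3) → (1, 3)
  left: (1, 3) → (1, 2)
  down: (1, 2) → (2, 2)
  down: (2, 2) → (3, 2)
  right: (3, 2) → (3, 3)
Final position: (3, 3)

Path taken:

┌─┬───────────────┬─────┬─┐
│A│↱ → ↓          │     │ │
│ ╵ ┌─╴ ╷ ┌─────┐ └─╴ ╷ │ │
│↳ ↑│↓ ↲│ │     │     │ │ │
│ ┌─┤ ╷ ├─┘ ╶─┐ └─┬───┘ │ │
│ │ │↓│ │     │   │     │ │
│ │ │ └─┤ ╶─┬─┴─┐ └─┐ ╶─┘ │
│ │ │↳ B│   │   │   │     │
│ ╵ ├─┐ ╵ ┌─┘ ╷ │ ╷ ├───╴ │
│   │ │   │   │ │ │ │     │
├─╴ ╵ ├───┘ ┌─┘ └─┘ │ ╶─┬─┤
│     │     │       │   │ │
│ ┌───┘ ┌───┘ ╶─┬───┼─╴ ╵ │
│ │     │       │   │     │
├─┘ ┌───┴───────┘ ╷ └───┬─┤
│   │             │     │ │
│ ╶─┤ ┌───┬───────┼───┐ ╵ │
│   │ │   │       │   │   │
│ ╷ │ └─┐ │ ┌─╴ ╷ ╵ ╷ ├───┤
│ │ │   │ │ │   │   │ │   │
│ │ ├─╴ │ ╵ │ ╶─┤ ┌─┴─┘ ╷ │
│ │ │   │   │   │ │     │ │
│ │ │ ┌─┘ ┌─┴─┐ └─┘ ╶───┤ │
│ │ │ │   │   │         │ │
│ │ ╵ └───┘ ╷ └─────────┘ │
│ │         │             │
└─┴─────────┴─────────────┘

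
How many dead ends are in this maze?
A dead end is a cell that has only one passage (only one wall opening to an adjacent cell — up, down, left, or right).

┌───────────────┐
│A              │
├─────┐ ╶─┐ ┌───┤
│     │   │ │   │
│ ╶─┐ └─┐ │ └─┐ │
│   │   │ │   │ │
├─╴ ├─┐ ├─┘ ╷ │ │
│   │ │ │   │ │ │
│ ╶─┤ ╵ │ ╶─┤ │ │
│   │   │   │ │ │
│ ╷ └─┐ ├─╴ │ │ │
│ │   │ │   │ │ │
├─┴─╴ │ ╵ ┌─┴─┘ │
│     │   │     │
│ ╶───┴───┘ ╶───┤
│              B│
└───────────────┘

Checking each cell for number of passages:

Dead ends found at positions:
  (0, 0)
  (0, 7)
  (1, 6)
  (2, 4)
  (3, 2)
  (5, 0)
  (5, 6)
  (7, 7)
Total dead ends: 8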